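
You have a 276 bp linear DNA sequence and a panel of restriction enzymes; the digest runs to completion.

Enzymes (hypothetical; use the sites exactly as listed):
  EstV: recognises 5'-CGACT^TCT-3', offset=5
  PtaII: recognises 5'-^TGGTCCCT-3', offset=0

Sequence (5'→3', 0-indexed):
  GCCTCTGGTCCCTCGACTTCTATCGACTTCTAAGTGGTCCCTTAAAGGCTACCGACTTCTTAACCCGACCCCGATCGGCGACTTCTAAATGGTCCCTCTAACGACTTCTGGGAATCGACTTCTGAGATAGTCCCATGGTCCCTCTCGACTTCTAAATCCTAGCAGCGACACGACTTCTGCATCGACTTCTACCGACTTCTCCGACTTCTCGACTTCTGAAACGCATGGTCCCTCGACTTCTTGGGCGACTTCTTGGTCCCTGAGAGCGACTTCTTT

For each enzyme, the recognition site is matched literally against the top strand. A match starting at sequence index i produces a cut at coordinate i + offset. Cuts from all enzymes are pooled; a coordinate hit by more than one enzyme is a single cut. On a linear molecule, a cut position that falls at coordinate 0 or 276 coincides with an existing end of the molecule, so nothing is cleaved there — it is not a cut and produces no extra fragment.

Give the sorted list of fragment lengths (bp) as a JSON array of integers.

Site scan:
  EstV CGACTTCT/5: at [13, 23, 52, 78, 101, 115, 145, 170, 182, 192, 201, 209, 233, 245, 266] ⇒ [18, 28, 57, 83, 106, 120, 150, 175, 187, 197, 206, 214, 238, 250, 271]
  PtaII TGGTCCCT/0: at [5, 34, 89, 135, 225, 253] ⇒ [5, 34, 89, 135, 225, 253]

All cut coordinates (distinct, sorted): [5, 18, 28, 34, 57, 83, 89, 106, 120, 135, 150, 175, 187, 197, 206, 214, 225, 238, 250, 253, 271]

Fragments:
  [0,5): 5 bp
  [5,18): 13 bp
  [18,28): 10 bp
  [28,34): 6 bp
  [34,57): 23 bp
  [57,83): 26 bp
  [83,89): 6 bp
  [89,106): 17 bp
  [106,120): 14 bp
  [120,135): 15 bp
  [135,150): 15 bp
  [150,175): 25 bp
  [175,187): 12 bp
  [187,197): 10 bp
  [197,206): 9 bp
  [206,214): 8 bp
  [214,225): 11 bp
  [225,238): 13 bp
  [238,250): 12 bp
  [250,253): 3 bp
  [253,271): 18 bp
  [271,276): 5 bp

[3,5,5,6,6,8,9,10,10,11,12,12,13,13,14,15,15,17,18,23,25,26]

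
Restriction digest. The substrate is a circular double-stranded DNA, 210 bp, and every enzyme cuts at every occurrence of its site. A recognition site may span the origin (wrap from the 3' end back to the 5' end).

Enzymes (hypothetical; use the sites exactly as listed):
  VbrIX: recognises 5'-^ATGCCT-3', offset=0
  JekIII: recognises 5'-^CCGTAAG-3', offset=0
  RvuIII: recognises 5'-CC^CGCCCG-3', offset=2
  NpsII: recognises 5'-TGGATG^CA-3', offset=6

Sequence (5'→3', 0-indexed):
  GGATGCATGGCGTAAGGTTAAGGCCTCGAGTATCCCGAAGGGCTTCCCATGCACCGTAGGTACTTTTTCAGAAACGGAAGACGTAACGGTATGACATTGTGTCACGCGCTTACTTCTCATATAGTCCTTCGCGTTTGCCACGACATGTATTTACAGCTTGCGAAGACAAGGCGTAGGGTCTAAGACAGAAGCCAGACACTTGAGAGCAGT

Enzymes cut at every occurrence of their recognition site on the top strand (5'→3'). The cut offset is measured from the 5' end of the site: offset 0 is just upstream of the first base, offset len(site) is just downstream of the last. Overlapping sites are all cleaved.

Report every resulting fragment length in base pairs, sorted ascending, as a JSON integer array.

[210]

Per-enzyme occurrences:
  VbrIX (ATGCCT, off=0): no sites
  JekIII (CCGTAAG, off=0): no sites
  RvuIII (CCCGCCCG, off=2): no sites
  NpsII TGGATGCA/6: at [209] ⇒ [5]

Pooled cuts: [5]

Fragment lengths:
  5→5 (wrap): 210-5+5 = 210 bp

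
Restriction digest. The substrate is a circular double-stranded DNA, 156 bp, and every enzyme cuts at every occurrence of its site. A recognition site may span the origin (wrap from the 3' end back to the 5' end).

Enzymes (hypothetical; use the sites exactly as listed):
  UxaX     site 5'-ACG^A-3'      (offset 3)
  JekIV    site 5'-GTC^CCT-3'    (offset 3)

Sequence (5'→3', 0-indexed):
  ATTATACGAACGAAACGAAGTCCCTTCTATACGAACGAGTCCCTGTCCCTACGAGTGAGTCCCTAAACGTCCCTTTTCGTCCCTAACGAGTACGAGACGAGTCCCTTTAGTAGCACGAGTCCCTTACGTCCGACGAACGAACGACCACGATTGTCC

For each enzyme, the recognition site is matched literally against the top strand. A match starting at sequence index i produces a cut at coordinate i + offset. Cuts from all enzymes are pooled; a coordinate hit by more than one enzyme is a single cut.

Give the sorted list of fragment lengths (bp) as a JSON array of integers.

Per-enzyme occurrences:
  UxaX ACGA/3: at [5, 9, 14, 30, 34, 50, 85, 91, 96, 114, 132, 136, 140, 146] ⇒ [8, 12, 17, 33, 37, 53, 88, 94, 99, 117, 135, 139, 143, 149]
  JekIV GTCCCT/3: at [19, 38, 44, 58, 68, 78, 100, 118] ⇒ [22, 41, 47, 61, 71, 81, 103, 121]

All cut coordinates (distinct, sorted): [8, 12, 17, 22, 33, 37, 41, 47, 53, 61, 71, 81, 88, 94, 99, 103, 117, 121, 135, 139, 143, 149]

Fragments:
  8→12: 4 bp
  12→17: 5 bp
  17→22: 5 bp
  22→33: 11 bp
  33→37: 4 bp
  37→41: 4 bp
  41→47: 6 bp
  47→53: 6 bp
  53→61: 8 bp
  61→71: 10 bp
  71→81: 10 bp
  81→88: 7 bp
  88→94: 6 bp
  94→99: 5 bp
  99→103: 4 bp
  103→117: 14 bp
  117→121: 4 bp
  121→135: 14 bp
  135→139: 4 bp
  139→143: 4 bp
  143→149: 6 bp
  149→8 (wrap): 156-149+8 = 15 bp

[4,4,4,4,4,4,4,5,5,5,6,6,6,6,7,8,10,10,11,14,14,15]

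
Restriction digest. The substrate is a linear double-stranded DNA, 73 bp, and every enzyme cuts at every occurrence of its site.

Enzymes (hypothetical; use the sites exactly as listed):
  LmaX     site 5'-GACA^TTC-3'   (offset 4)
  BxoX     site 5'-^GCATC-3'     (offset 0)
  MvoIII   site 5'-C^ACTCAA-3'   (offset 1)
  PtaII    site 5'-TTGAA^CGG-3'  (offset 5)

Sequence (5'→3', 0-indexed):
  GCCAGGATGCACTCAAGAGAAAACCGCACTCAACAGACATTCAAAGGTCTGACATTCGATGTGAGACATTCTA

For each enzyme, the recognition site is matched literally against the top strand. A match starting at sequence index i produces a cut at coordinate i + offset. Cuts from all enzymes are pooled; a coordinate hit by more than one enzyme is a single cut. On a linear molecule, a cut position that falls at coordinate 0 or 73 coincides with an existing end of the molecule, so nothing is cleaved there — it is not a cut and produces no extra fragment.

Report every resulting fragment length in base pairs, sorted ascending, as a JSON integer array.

[5,10,12,14,15,17]

Scan for sites:
  LmaX (GACATTC, off=4): starts [35, 50, 64] → cuts [39, 54, 68]
  BxoX (GCATC, off=0): no sites
  MvoIII (CACTCAA, off=1): starts [9, 26] → cuts [10, 27]
  PtaII (TTGAACGG, off=5): no sites

Pooled cuts: [10, 27, 39, 54, 68]

Fragments:
  [0,10): 10 bp
  [10,27): 17 bp
  [27,39): 12 bp
  [39,54): 15 bp
  [54,68): 14 bp
  [68,73): 5 bp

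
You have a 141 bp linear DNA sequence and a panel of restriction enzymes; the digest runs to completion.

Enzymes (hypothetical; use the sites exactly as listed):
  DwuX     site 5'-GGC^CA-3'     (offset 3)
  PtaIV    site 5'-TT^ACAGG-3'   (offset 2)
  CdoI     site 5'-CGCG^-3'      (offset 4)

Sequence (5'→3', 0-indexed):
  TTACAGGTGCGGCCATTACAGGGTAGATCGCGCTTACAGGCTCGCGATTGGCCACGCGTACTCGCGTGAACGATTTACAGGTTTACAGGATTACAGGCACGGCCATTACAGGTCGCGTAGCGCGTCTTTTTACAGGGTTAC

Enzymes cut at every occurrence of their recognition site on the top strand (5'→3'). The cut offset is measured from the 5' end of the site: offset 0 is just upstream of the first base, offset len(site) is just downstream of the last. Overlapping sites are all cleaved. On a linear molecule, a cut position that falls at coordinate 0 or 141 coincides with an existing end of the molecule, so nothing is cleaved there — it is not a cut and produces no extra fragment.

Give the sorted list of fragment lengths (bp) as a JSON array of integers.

[2,3,4,4,6,6,7,7,8,8,8,10,10,10,11,11,11,15]

Site scan:
  DwuX (GGCCA, off=3): starts [10, 49, 100] → cuts [13, 52, 103]
  PtaIV (TTACAGG, off=2): starts [0, 15, 33, 74, 82, 90, 105, 129] → cuts [2, 17, 35, 76, 84, 92, 107, 131]
  CdoI (CGCG, off=4): starts [28, 42, 54, 62, 113, 120] → cuts [32, 46, 58, 66, 117, 124]

All cut coordinates (distinct, sorted): [2, 13, 17, 32, 35, 46, 52, 58, 66, 76, 84, 92, 103, 107, 117, 124, 131]

Fragments:
  [0,2): 2 bp
  [2,13): 11 bp
  [13,17): 4 bp
  [17,32): 15 bp
  [32,35): 3 bp
  [35,46): 11 bp
  [46,52): 6 bp
  [52,58): 6 bp
  [58,66): 8 bp
  [66,76): 10 bp
  [76,84): 8 bp
  [84,92): 8 bp
  [92,103): 11 bp
  [103,107): 4 bp
  [107,117): 10 bp
  [117,124): 7 bp
  [124,131): 7 bp
  [131,141): 10 bp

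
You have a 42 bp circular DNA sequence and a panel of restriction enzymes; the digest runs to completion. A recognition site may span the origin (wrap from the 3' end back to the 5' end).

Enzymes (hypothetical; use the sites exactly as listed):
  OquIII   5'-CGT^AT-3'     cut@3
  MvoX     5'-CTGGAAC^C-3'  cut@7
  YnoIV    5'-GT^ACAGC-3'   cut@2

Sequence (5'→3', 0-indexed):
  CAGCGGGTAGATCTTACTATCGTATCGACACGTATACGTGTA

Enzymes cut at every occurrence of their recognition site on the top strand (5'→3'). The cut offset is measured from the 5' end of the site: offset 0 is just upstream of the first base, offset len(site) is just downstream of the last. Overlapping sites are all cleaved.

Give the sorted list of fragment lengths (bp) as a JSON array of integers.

[8,10,24]

Scan for sites:
  OquIII (CGTAT, off=3): starts [20, 30] → cuts [23, 33]
  MvoX (CTGGAACC, off=7): no sites
  YnoIV (GTACAGC, off=2): starts [39] → cuts [41]

All cut coordinates (distinct, sorted): [23, 33, 41]

Fragment lengths:
  23→33: 10 bp
  33→41: 8 bp
  41→23 (wrap): 42-41+23 = 24 bp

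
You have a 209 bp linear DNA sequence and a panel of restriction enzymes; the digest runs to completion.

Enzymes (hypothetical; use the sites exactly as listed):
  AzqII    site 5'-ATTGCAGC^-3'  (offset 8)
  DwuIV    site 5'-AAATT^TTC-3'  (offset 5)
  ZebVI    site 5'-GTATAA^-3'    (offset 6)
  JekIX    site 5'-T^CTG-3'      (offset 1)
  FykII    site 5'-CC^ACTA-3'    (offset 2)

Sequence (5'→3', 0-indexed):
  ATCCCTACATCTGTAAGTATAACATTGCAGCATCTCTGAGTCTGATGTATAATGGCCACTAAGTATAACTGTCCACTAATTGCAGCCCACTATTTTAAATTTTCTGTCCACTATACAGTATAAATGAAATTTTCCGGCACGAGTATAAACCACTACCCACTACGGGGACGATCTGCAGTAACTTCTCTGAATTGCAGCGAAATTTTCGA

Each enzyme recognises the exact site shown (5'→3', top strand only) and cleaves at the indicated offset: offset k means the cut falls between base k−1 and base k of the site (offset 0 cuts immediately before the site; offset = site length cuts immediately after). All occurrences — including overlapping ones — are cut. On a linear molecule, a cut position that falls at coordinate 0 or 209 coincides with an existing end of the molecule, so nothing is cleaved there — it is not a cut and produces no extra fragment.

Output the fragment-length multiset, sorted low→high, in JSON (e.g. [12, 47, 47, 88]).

[2,2,3,4,5,5,6,6,6,6,7,8,9,10,11,11,12,12,12,13,14,14,14,17]

Scan for sites:
  AzqII ATTGCAGC/8: at [23, 78, 190] ⇒ [31, 86, 198]
  DwuIV AAATTTTC/5: at [96, 126, 199] ⇒ [101, 131, 204]
  ZebVI GTATAA/6: at [16, 46, 62, 117, 142] ⇒ [22, 52, 68, 123, 148]
  JekIX TCTG/1: at [9, 34, 40, 102, 171, 185] ⇒ [10, 35, 41, 103, 172, 186]
  FykII CCACTA/2: at [55, 72, 86, 107, 149, 156] ⇒ [57, 74, 88, 109, 151, 158]

All cut coordinates (distinct, sorted): [10, 22, 31, 35, 41, 52, 57, 68, 74, 86, 88, 101, 103, 109, 123, 131, 148, 151, 158, 172, 186, 198, 204]

Fragments:
  [0,10): 10 bp
  [10,22): 12 bp
  [22,31): 9 bp
  [31,35): 4 bp
  [35,41): 6 bp
  [41,52): 11 bp
  [52,57): 5 bp
  [57,68): 11 bp
  [68,74): 6 bp
  [74,86): 12 bp
  [86,88): 2 bp
  [88,101): 13 bp
  [101,103): 2 bp
  [103,109): 6 bp
  [109,123): 14 bp
  [123,131): 8 bp
  [131,148): 17 bp
  [148,151): 3 bp
  [151,158): 7 bp
  [158,172): 14 bp
  [172,186): 14 bp
  [186,198): 12 bp
  [198,204): 6 bp
  [204,209): 5 bp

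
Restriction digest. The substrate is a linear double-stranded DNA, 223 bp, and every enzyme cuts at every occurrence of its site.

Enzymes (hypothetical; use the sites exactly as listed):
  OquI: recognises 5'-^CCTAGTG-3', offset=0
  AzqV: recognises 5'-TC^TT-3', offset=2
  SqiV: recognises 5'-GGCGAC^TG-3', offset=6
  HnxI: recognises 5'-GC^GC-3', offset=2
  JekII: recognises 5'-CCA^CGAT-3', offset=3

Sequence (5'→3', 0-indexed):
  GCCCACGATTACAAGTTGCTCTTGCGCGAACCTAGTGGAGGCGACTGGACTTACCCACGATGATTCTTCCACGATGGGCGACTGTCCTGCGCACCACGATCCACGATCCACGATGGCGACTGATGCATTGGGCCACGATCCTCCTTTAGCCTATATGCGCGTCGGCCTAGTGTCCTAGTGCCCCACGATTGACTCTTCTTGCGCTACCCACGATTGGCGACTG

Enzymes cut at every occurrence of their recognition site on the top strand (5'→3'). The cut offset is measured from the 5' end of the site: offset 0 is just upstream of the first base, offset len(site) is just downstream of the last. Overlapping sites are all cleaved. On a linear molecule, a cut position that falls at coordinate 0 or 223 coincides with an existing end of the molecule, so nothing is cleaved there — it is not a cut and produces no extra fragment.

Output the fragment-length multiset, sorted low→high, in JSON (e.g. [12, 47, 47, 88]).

Per-enzyme occurrences:
  OquI (CCTAGTG, off=0): starts [30, 165, 173] → cuts [30, 165, 173]
  AzqV (TCTT, off=2): starts [19, 64, 193, 196] → cuts [21, 66, 195, 198]
  SqiV (GGCGACTG, off=6): starts [39, 76, 114, 215] → cuts [45, 82, 120, 221]
  HnxI (GCGC, off=2): starts [23, 88, 156, 200] → cuts [25, 90, 158, 202]
  JekII (CCACGAT, off=3): starts [2, 54, 68, 93, 100, 107, 132, 182, 207] → cuts [5, 57, 71, 96, 103, 110, 135, 185, 210]

All cut coordinates (distinct, sorted): [5, 21, 25, 30, 45, 57, 66, 71, 82, 90, 96, 103, 110, 120, 135, 158, 165, 173, 185, 195, 198, 202, 210, 221]

Fragment lengths:
  [0,5): 5 bp
  [5,21): 16 bp
  [21,25): 4 bp
  [25,30): 5 bp
  [30,45): 15 bp
  [45,57): 12 bp
  [57,66): 9 bp
  [66,71): 5 bp
  [71,82): 11 bp
  [82,90): 8 bp
  [90,96): 6 bp
  [96,103): 7 bp
  [103,110): 7 bp
  [110,120): 10 bp
  [120,135): 15 bp
  [135,158): 23 bp
  [158,165): 7 bp
  [165,173): 8 bp
  [173,185): 12 bp
  [185,195): 10 bp
  [195,198): 3 bp
  [198,202): 4 bp
  [202,210): 8 bp
  [210,221): 11 bp
  [221,223): 2 bp

[2,3,4,4,5,5,5,6,7,7,7,8,8,8,9,10,10,11,11,12,12,15,15,16,23]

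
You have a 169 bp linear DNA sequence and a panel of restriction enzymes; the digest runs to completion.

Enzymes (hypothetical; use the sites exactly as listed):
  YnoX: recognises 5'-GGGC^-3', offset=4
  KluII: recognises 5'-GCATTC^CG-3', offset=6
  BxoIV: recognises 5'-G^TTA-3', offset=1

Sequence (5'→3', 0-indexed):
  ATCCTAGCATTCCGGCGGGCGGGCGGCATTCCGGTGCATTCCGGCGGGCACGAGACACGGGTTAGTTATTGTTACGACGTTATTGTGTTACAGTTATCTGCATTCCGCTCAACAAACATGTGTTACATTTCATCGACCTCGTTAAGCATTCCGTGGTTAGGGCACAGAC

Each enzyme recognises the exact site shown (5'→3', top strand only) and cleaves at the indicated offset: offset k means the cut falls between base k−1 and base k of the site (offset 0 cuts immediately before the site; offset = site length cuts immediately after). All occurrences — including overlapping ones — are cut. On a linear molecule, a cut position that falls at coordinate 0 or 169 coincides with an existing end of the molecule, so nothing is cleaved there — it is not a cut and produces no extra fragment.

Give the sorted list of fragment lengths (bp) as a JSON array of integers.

Site scan:
  YnoX (GGGC, off=4): starts [16, 20, 45, 159] → cuts [20, 24, 49, 163]
  KluII (GCATTCCG, off=6): starts [6, 25, 35, 99, 145] → cuts [12, 31, 41, 105, 151]
  BxoIV (GTTA, off=1): starts [60, 64, 70, 78, 86, 92, 121, 140, 155] → cuts [61, 65, 71, 79, 87, 93, 122, 141, 156]

Pooled cuts: [12, 20, 24, 31, 41, 49, 61, 65, 71, 79, 87, 93, 105, 122, 141, 151, 156, 163]

Fragment lengths:
  [0,12): 12 bp
  [12,20): 8 bp
  [20,24): 4 bp
  [24,31): 7 bp
  [31,41): 10 bp
  [41,49): 8 bp
  [49,61): 12 bp
  [61,65): 4 bp
  [65,71): 6 bp
  [71,79): 8 bp
  [79,87): 8 bp
  [87,93): 6 bp
  [93,105): 12 bp
  [105,122): 17 bp
  [122,141): 19 bp
  [141,151): 10 bp
  [151,156): 5 bp
  [156,163): 7 bp
  [163,169): 6 bp

[4,4,5,6,6,6,7,7,8,8,8,8,10,10,12,12,12,17,19]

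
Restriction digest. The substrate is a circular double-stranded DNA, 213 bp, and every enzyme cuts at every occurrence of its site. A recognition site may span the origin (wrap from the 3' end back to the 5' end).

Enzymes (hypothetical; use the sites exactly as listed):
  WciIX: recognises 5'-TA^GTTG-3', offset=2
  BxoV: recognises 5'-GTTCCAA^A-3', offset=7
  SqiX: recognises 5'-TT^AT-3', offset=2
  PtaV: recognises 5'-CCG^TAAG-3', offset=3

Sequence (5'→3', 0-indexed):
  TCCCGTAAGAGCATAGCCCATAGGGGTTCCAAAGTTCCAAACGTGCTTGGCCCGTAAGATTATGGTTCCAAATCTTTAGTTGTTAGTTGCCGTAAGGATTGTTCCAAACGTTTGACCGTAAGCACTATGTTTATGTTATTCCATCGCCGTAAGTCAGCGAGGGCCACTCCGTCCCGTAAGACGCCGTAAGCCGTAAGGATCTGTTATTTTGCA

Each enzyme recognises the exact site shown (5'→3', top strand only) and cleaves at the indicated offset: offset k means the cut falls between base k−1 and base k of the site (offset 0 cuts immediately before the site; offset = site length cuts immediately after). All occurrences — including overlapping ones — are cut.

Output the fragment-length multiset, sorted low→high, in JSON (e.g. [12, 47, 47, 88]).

Per-enzyme occurrences:
  WciIX (TAGTTG, off=2): starts [76, 83] → cuts [78, 85]
  BxoV (GTTCCAAA, off=7): starts [25, 33, 64, 100] → cuts [32, 40, 71, 107]
  SqiX (TTAT, off=2): starts [59, 130, 135, 203] → cuts [61, 132, 137, 205]
  PtaV (CCGTAAG, off=3): starts [2, 51, 89, 115, 146, 173, 183, 190] → cuts [5, 54, 92, 118, 149, 176, 186, 193]

All cut coordinates (distinct, sorted): [5, 32, 40, 54, 61, 71, 78, 85, 92, 107, 118, 132, 137, 149, 176, 186, 193, 205]

Fragment lengths:
  5→32: 27 bp
  32→40: 8 bp
  40→54: 14 bp
  54→61: 7 bp
  61→71: 10 bp
  71→78: 7 bp
  78→85: 7 bp
  85→92: 7 bp
  92→107: 15 bp
  107→118: 11 bp
  118→132: 14 bp
  132→137: 5 bp
  137→149: 12 bp
  149→176: 27 bp
  176→186: 10 bp
  186→193: 7 bp
  193→205: 12 bp
  205→5 (wrap): 213-205+5 = 13 bp

[5,7,7,7,7,7,8,10,10,11,12,12,13,14,14,15,27,27]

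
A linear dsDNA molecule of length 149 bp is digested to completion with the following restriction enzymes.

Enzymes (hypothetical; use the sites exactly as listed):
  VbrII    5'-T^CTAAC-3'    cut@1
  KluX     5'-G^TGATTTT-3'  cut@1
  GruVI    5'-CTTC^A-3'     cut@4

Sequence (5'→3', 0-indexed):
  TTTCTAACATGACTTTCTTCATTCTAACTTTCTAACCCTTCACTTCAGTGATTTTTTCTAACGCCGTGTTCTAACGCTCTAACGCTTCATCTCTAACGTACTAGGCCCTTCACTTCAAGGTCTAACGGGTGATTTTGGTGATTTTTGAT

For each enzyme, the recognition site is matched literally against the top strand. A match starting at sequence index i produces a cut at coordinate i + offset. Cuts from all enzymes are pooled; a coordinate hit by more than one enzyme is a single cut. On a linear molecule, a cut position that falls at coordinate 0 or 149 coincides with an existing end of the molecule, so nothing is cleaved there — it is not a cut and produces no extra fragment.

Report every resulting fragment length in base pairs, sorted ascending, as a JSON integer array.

[2,3,3,4,5,5,5,8,8,8,9,9,10,10,11,13,17,19]

Per-enzyme occurrences:
  VbrII (TCTAAC, off=1): starts [2, 22, 30, 56, 69, 77, 91, 120] → cuts [3, 23, 31, 57, 70, 78, 92, 121]
  KluX (GTGATTTT, off=1): starts [47, 128, 137] → cuts [48, 129, 138]
  GruVI (CTTCA, off=4): starts [16, 37, 42, 84, 107, 112] → cuts [20, 41, 46, 88, 111, 116]

Pooled cuts: [3, 20, 23, 31, 41, 46, 48, 57, 70, 78, 88, 92, 111, 116, 121, 129, 138]

Fragments:
  [0,3): 3 bp
  [3,20): 17 bp
  [20,23): 3 bp
  [23,31): 8 bp
  [31,41): 10 bp
  [41,46): 5 bp
  [46,48): 2 bp
  [48,57): 9 bp
  [57,70): 13 bp
  [70,78): 8 bp
  [78,88): 10 bp
  [88,92): 4 bp
  [92,111): 19 bp
  [111,116): 5 bp
  [116,121): 5 bp
  [121,129): 8 bp
  [129,138): 9 bp
  [138,149): 11 bp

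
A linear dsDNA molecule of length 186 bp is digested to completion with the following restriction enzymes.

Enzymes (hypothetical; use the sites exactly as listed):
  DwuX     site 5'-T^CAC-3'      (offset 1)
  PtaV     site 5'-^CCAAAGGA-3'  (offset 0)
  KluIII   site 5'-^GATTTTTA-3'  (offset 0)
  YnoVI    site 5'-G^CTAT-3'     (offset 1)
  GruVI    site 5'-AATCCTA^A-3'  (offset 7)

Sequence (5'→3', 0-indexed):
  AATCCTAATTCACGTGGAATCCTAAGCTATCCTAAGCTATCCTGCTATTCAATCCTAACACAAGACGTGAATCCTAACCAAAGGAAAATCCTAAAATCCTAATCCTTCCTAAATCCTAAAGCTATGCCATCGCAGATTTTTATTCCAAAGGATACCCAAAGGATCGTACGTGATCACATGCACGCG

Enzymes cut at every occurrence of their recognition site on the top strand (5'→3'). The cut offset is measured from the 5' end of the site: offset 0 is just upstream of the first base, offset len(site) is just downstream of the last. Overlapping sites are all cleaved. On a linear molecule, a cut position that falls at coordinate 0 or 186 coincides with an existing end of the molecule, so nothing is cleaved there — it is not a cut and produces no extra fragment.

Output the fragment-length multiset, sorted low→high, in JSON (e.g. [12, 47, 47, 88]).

[1,2,3,3,7,8,8,10,10,11,12,13,13,14,16,17,19,19]

Scan for sites:
  DwuX TCAC/1: at [9, 173] ⇒ [10, 174]
  PtaV CCAAAGGA/0: at [77, 144, 155] ⇒ [77, 144, 155]
  KluIII GATTTTTA/0: at [134] ⇒ [134]
  YnoVI GCTAT/1: at [25, 35, 43, 120] ⇒ [26, 36, 44, 121]
  GruVI AATCCTAA/7: at [0, 17, 50, 69, 86, 94, 111] ⇒ [7, 24, 57, 76, 93, 101, 118]

All cut coordinates (distinct, sorted): [7, 10, 24, 26, 36, 44, 57, 76, 77, 93, 101, 118, 121, 134, 144, 155, 174]

Fragments:
  [0,7): 7 bp
  [7,10): 3 bp
  [10,24): 14 bp
  [24,26): 2 bp
  [26,36): 10 bp
  [36,44): 8 bp
  [44,57): 13 bp
  [57,76): 19 bp
  [76,77): 1 bp
  [77,93): 16 bp
  [93,101): 8 bp
  [101,118): 17 bp
  [118,121): 3 bp
  [121,134): 13 bp
  [134,144): 10 bp
  [144,155): 11 bp
  [155,174): 19 bp
  [174,186): 12 bp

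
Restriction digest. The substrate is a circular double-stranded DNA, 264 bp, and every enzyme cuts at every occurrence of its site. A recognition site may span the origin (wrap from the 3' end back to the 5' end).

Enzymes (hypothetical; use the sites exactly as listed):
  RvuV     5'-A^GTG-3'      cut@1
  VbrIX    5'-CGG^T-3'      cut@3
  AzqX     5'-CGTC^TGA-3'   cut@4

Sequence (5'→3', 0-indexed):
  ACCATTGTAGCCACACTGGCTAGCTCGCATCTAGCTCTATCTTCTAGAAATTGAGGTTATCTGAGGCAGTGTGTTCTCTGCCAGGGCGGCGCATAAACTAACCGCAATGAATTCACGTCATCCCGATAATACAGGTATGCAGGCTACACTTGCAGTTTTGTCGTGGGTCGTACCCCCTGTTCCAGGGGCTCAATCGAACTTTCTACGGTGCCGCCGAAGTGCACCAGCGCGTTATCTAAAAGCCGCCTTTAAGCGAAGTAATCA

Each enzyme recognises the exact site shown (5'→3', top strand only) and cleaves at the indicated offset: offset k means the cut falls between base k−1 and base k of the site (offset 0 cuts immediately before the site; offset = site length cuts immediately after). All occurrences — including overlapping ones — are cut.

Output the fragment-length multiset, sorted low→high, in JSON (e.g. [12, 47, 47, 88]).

Site scan:
  RvuV (AGTG, off=1): starts [67, 217] → cuts [68, 218]
  VbrIX (CGGT, off=3): starts [205] → cuts [208]
  AzqX (CGTCTGA, off=4): no sites

All cut coordinates (distinct, sorted): [68, 208, 218]

Fragments:
  68→208: 140 bp
  208→218: 10 bp
  218→68 (wrap): 264-218+68 = 114 bp

[10,114,140]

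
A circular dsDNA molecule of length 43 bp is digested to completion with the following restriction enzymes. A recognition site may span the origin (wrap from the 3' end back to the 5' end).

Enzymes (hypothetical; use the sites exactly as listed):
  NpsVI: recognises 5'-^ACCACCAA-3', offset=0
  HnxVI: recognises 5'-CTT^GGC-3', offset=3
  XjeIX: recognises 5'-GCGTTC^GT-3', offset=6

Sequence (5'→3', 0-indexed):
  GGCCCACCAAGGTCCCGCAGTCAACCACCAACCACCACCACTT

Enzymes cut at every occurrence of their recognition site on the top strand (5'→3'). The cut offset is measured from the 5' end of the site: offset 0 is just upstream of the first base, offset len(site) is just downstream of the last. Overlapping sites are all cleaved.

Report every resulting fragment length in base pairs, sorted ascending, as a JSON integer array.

Scan for sites:
  NpsVI (ACCACCAA, off=0): starts [23] → cuts [23]
  HnxVI (CTTGGC, off=3): starts [40] → cuts [0]
  XjeIX (GCGTTCGT, off=6): no sites

All cut coordinates (distinct, sorted): [0, 23]

Fragment lengths:
  0→23: 23 bp
  23→0 (wrap): 43-23+0 = 20 bp

[20,23]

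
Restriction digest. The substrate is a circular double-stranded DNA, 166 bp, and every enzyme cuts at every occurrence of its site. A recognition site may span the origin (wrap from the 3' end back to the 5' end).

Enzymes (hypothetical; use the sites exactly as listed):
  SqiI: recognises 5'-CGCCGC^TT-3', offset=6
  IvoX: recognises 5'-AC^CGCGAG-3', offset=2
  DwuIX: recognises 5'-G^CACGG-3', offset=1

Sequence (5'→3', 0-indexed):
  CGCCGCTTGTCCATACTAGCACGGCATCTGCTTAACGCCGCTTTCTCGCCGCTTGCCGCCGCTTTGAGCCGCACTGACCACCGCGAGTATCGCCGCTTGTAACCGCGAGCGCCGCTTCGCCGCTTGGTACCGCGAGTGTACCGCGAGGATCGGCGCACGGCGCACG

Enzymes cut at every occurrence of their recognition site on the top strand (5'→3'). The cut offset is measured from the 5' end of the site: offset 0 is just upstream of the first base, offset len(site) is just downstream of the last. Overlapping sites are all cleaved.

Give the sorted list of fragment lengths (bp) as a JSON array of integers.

Site scan:
  SqiI (CGCCGCTT, off=6): starts [0, 35, 46, 56, 90, 109, 117] → cuts [6, 41, 52, 62, 96, 115, 123]
  IvoX (ACCGCGAG, off=2): starts [79, 101, 128, 139] → cuts [81, 103, 130, 141]
  DwuIX (GCACGG, off=1): starts [18, 154] → cuts [19, 155]

All cut coordinates (distinct, sorted): [6, 19, 41, 52, 62, 81, 96, 103, 115, 123, 130, 141, 155]

Fragment lengths:
  6→19: 13 bp
  19→41: 22 bp
  41→52: 11 bp
  52→62: 10 bp
  62→81: 19 bp
  81→96: 15 bp
  96→103: 7 bp
  103→115: 12 bp
  115→123: 8 bp
  123→130: 7 bp
  130→141: 11 bp
  141→155: 14 bp
  155→6 (wrap): 166-155+6 = 17 bp

[7,7,8,10,11,11,12,13,14,15,17,19,22]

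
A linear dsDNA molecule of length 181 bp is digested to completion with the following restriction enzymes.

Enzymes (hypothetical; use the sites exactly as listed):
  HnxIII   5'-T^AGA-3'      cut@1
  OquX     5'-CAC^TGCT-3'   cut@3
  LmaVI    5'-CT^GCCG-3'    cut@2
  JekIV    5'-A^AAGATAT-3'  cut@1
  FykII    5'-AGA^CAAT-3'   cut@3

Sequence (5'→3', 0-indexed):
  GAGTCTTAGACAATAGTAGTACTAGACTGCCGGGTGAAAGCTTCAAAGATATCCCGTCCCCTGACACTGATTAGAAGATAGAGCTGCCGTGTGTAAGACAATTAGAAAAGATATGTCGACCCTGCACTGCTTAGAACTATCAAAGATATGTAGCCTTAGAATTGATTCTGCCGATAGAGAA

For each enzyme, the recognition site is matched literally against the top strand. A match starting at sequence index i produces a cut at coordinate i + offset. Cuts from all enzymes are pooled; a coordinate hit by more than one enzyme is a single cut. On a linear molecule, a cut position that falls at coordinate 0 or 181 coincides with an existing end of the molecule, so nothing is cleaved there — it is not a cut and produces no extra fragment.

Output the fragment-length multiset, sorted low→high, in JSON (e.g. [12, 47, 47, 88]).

Scan for sites:
  HnxIII TAGA/1: at [6, 22, 71, 78, 102, 131, 156, 174] ⇒ [7, 23, 72, 79, 103, 132, 157, 175]
  OquX CACTGCT/3: at [124] ⇒ [127]
  LmaVI CTGCCG/2: at [26, 83, 167] ⇒ [28, 85, 169]
  JekIV AAAGATAT/1: at [44, 106, 141] ⇒ [45, 107, 142]
  FykII AGACAAT/3: at [7, 95] ⇒ [10, 98]

All cut coordinates (distinct, sorted): [7, 10, 23, 28, 45, 72, 79, 85, 98, 103, 107, 127, 132, 142, 157, 169, 175]

Fragments:
  [0,7): 7 bp
  [7,10): 3 bp
  [10,23): 13 bp
  [23,28): 5 bp
  [28,45): 17 bp
  [45,72): 27 bp
  [72,79): 7 bp
  [79,85): 6 bp
  [85,98): 13 bp
  [98,103): 5 bp
  [103,107): 4 bp
  [107,127): 20 bp
  [127,132): 5 bp
  [132,142): 10 bp
  [142,157): 15 bp
  [157,169): 12 bp
  [169,175): 6 bp
  [175,181): 6 bp

[3,4,5,5,5,6,6,6,7,7,10,12,13,13,15,17,20,27]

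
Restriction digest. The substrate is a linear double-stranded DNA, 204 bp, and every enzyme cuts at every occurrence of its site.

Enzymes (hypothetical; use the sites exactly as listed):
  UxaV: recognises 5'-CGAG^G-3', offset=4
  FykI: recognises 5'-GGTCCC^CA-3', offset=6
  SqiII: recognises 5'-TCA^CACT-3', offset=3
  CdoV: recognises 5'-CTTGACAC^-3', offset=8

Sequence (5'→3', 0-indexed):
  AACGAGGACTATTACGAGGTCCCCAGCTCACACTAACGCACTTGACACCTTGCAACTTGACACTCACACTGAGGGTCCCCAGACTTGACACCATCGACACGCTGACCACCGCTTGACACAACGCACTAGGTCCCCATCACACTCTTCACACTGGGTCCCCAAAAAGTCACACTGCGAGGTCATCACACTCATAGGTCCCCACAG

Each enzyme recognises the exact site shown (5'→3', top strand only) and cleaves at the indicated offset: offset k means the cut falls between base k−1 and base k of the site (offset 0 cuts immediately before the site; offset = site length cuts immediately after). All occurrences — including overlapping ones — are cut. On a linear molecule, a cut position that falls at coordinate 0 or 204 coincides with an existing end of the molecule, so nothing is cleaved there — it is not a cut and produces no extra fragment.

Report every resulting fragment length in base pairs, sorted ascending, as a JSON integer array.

[3,5,5,5,6,7,7,9,9,10,11,12,12,13,14,15,15,18,28]

Per-enzyme occurrences:
  UxaV (CGAGG, off=4): starts [2, 14, 174] → cuts [6, 18, 178]
  FykI (GGTCCCCA, off=6): starts [17, 73, 128, 153, 193] → cuts [23, 79, 134, 159, 199]
  SqiII (TCACACT, off=3): starts [27, 63, 136, 145, 166, 182] → cuts [30, 66, 139, 148, 169, 185]
  CdoV (CTTGACAC, off=8): starts [40, 55, 83, 111] → cuts [48, 63, 91, 119]

Pooled cuts: [6, 18, 23, 30, 48, 63, 66, 79, 91, 119, 134, 139, 148, 159, 169, 178, 185, 199]

Fragments:
  [0,6): 6 bp
  [6,18): 12 bp
  [18,23): 5 bp
  [23,30): 7 bp
  [30,48): 18 bp
  [48,63): 15 bp
  [63,66): 3 bp
  [66,79): 13 bp
  [79,91): 12 bp
  [91,119): 28 bp
  [119,134): 15 bp
  [134,139): 5 bp
  [139,148): 9 bp
  [148,159): 11 bp
  [159,169): 10 bp
  [169,178): 9 bp
  [178,185): 7 bp
  [185,199): 14 bp
  [199,204): 5 bp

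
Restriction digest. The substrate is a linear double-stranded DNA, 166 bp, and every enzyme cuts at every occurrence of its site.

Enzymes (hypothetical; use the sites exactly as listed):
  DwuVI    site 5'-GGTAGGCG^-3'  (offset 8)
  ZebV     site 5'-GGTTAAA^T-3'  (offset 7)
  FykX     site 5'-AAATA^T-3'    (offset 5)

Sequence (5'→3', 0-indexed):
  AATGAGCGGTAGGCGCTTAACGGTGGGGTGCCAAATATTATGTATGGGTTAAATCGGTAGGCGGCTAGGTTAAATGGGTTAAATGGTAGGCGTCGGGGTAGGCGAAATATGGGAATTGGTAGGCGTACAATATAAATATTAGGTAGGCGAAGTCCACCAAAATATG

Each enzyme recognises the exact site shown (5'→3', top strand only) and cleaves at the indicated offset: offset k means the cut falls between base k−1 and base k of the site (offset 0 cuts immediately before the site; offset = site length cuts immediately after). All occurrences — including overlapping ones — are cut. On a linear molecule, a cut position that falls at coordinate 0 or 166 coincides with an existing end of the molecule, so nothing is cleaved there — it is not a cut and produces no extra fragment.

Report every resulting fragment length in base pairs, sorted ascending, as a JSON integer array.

Per-enzyme occurrences:
  DwuVI GGTAGGCG/8: at [7, 55, 84, 96, 117, 141] ⇒ [15, 63, 92, 104, 125, 149]
  ZebV GGTTAAAT/7: at [46, 67, 76] ⇒ [53, 74, 83]
  FykX AAATAT/5: at [32, 104, 133, 159] ⇒ [37, 109, 138, 164]

All cut coordinates (distinct, sorted): [15, 37, 53, 63, 74, 83, 92, 104, 109, 125, 138, 149, 164]

Fragment lengths:
  [0,15): 15 bp
  [15,37): 22 bp
  [37,53): 16 bp
  [53,63): 10 bp
  [63,74): 11 bp
  [74,83): 9 bp
  [83,92): 9 bp
  [92,104): 12 bp
  [104,109): 5 bp
  [109,125): 16 bp
  [125,138): 13 bp
  [138,149): 11 bp
  [149,164): 15 bp
  [164,166): 2 bp

[2,5,9,9,10,11,11,12,13,15,15,16,16,22]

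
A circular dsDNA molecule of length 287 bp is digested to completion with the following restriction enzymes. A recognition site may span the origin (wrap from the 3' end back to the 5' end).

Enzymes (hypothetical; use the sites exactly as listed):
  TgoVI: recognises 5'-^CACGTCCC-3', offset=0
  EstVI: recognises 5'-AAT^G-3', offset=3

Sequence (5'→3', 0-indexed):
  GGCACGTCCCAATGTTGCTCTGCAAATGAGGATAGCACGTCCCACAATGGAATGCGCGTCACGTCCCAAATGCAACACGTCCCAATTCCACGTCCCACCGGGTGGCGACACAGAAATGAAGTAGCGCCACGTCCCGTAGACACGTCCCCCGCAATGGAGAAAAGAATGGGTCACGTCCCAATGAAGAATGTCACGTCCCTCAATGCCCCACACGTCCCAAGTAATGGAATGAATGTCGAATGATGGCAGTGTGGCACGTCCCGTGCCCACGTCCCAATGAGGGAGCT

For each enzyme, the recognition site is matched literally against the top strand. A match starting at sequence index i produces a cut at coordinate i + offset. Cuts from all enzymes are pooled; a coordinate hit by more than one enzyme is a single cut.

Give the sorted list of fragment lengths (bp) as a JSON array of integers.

Site scan:
  TgoVI CACGTCCC/0: at [2, 35, 59, 75, 88, 127, 140, 171, 191, 210, 254, 267] ⇒ [2, 35, 59, 75, 88, 127, 140, 171, 191, 210, 254, 267]
  EstVI AATG/3: at [10, 24, 45, 50, 68, 114, 152, 164, 179, 186, 201, 222, 227, 231, 238, 275] ⇒ [13, 27, 48, 53, 71, 117, 155, 167, 182, 189, 204, 225, 230, 234, 241, 278]

All cut coordinates (distinct, sorted): [2, 13, 27, 35, 48, 53, 59, 71, 75, 88, 117, 127, 140, 155, 167, 171, 182, 189, 191, 204, 210, 225, 230, 234, 241, 254, 267, 278]

Fragment lengths:
  2→13: 11 bp
  13→27: 14 bp
  27→35: 8 bp
  35→48: 13 bp
  48→53: 5 bp
  53→59: 6 bp
  59→71: 12 bp
  71→75: 4 bp
  75→88: 13 bp
  88→117: 29 bp
  117→127: 10 bp
  127→140: 13 bp
  140→155: 15 bp
  155→167: 12 bp
  167→171: 4 bp
  171→182: 11 bp
  182→189: 7 bp
  189→191: 2 bp
  191→204: 13 bp
  204→210: 6 bp
  210→225: 15 bp
  225→230: 5 bp
  230→234: 4 bp
  234→241: 7 bp
  241→254: 13 bp
  254→267: 13 bp
  267→278: 11 bp
  278→2 (wrap): 287-278+2 = 11 bp

[2,4,4,4,5,5,6,6,7,7,8,10,11,11,11,11,12,12,13,13,13,13,13,13,14,15,15,29]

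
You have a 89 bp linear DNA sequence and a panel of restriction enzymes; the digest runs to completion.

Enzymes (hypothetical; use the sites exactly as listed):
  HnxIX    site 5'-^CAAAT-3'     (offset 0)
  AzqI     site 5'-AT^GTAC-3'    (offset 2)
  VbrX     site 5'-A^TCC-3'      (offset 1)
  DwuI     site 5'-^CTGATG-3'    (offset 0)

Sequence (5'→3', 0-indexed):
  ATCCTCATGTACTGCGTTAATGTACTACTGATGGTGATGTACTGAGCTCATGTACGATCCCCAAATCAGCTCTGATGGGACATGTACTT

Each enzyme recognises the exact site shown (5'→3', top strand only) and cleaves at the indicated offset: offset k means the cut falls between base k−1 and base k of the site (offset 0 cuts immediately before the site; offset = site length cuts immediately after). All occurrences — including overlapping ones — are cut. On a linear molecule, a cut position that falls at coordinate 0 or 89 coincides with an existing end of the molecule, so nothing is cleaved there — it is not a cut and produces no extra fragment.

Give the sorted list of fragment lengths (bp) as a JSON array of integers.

[1,4,6,6,6,7,10,11,12,13,13]

Per-enzyme occurrences:
  HnxIX CAAAT/0: at [61] ⇒ [61]
  AzqI ATGTAC/2: at [6, 19, 36, 49, 81] ⇒ [8, 21, 38, 51, 83]
  VbrX ATCC/1: at [0, 56] ⇒ [1, 57]
  DwuI CTGATG/0: at [27, 71] ⇒ [27, 71]

Pooled cuts: [1, 8, 21, 27, 38, 51, 57, 61, 71, 83]

Fragments:
  [0,1): 1 bp
  [1,8): 7 bp
  [8,21): 13 bp
  [21,27): 6 bp
  [27,38): 11 bp
  [38,51): 13 bp
  [51,57): 6 bp
  [57,61): 4 bp
  [61,71): 10 bp
  [71,83): 12 bp
  [83,89): 6 bp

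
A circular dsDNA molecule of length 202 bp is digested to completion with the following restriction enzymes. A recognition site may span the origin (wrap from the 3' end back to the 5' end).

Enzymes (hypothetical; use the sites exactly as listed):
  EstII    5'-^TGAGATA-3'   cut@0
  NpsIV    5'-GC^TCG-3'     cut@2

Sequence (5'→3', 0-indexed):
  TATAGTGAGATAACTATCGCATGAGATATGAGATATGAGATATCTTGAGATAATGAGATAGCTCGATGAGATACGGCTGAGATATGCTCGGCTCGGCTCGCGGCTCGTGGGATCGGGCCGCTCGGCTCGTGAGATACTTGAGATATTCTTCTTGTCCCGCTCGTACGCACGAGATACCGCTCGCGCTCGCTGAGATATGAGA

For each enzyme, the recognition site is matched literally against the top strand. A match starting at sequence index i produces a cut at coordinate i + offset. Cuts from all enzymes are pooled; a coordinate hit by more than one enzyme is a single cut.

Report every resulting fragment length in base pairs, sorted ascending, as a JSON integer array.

Per-enzyme occurrences:
  EstII TGAGATA/0: at [5, 21, 28, 35, 45, 53, 66, 77, 129, 138, 190, 197] ⇒ [5, 21, 28, 35, 45, 53, 66, 77, 129, 138, 190, 197]
  NpsIV GCTCG/2: at [60, 85, 90, 95, 102, 119, 124, 158, 178, 184] ⇒ [62, 87, 92, 97, 104, 121, 126, 160, 180, 186]

Pooled cuts: [5, 21, 28, 35, 45, 53, 62, 66, 77, 87, 92, 97, 104, 121, 126, 129, 138, 160, 180, 186, 190, 197]

Fragment lengths:
  5→21: 16 bp
  21→28: 7 bp
  28→35: 7 bp
  35→45: 10 bp
  45→53: 8 bp
  53→62: 9 bp
  62→66: 4 bp
  66→77: 11 bp
  77→87: 10 bp
  87→92: 5 bp
  92→97: 5 bp
  97→104: 7 bp
  104→121: 17 bp
  121→126: 5 bp
  126→129: 3 bp
  129→138: 9 bp
  138→160: 22 bp
  160→180: 20 bp
  180→186: 6 bp
  186→190: 4 bp
  190→197: 7 bp
  197→5 (wrap): 202-197+5 = 10 bp

[3,4,4,5,5,5,6,7,7,7,7,8,9,9,10,10,10,11,16,17,20,22]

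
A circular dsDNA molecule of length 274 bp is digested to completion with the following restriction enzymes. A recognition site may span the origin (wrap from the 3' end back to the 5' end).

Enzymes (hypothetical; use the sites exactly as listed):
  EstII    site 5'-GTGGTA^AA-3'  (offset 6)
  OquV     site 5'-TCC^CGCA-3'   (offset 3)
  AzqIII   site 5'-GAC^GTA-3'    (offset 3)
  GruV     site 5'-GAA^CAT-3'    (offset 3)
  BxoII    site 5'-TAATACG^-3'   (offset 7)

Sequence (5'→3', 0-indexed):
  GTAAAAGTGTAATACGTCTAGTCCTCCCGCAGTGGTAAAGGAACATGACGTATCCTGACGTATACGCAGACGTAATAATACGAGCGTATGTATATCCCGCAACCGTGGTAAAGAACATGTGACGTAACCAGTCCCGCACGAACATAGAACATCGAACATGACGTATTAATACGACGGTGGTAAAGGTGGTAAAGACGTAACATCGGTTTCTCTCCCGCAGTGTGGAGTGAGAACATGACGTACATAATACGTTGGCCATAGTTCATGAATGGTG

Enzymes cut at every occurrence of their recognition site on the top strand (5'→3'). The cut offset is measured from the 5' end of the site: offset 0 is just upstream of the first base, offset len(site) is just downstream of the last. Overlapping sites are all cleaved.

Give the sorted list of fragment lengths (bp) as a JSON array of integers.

Per-enzyme occurrences:
  EstII GTGGTAAA/6: at [31, 104, 176, 185, 271] ⇒ [3, 37, 110, 182, 191]
  OquV TCCCGCA/3: at [24, 94, 131, 212] ⇒ [27, 97, 134, 215]
  AzqIII GACGTA/3: at [46, 56, 68, 120, 159, 193, 236] ⇒ [49, 59, 71, 123, 162, 196, 239]
  GruV GAACAT/3: at [40, 112, 139, 146, 153, 230] ⇒ [43, 115, 142, 149, 156, 233]
  BxoII TAATACG/7: at [9, 75, 166, 244] ⇒ [16, 82, 173, 251]

Pooled cuts: [3, 16, 27, 37, 43, 49, 59, 71, 82, 97, 110, 115, 123, 134, 142, 149, 156, 162, 173, 182, 191, 196, 215, 233, 239, 251]

Fragments:
  3→16: 13 bp
  16→27: 11 bp
  27→37: 10 bp
  37→43: 6 bp
  43→49: 6 bp
  49→59: 10 bp
  59→71: 12 bp
  71→82: 11 bp
  82→97: 15 bp
  97→110: 13 bp
  110→115: 5 bp
  115→123: 8 bp
  123→134: 11 bp
  134→142: 8 bp
  142→149: 7 bp
  149→156: 7 bp
  156→162: 6 bp
  162→173: 11 bp
  173→182: 9 bp
  182→191: 9 bp
  191→196: 5 bp
  196→215: 19 bp
  215→233: 18 bp
  233→239: 6 bp
  239→251: 12 bp
  251→3 (wrap): 274-251+3 = 26 bp

[5,5,6,6,6,6,7,7,8,8,9,9,10,10,11,11,11,11,12,12,13,13,15,18,19,26]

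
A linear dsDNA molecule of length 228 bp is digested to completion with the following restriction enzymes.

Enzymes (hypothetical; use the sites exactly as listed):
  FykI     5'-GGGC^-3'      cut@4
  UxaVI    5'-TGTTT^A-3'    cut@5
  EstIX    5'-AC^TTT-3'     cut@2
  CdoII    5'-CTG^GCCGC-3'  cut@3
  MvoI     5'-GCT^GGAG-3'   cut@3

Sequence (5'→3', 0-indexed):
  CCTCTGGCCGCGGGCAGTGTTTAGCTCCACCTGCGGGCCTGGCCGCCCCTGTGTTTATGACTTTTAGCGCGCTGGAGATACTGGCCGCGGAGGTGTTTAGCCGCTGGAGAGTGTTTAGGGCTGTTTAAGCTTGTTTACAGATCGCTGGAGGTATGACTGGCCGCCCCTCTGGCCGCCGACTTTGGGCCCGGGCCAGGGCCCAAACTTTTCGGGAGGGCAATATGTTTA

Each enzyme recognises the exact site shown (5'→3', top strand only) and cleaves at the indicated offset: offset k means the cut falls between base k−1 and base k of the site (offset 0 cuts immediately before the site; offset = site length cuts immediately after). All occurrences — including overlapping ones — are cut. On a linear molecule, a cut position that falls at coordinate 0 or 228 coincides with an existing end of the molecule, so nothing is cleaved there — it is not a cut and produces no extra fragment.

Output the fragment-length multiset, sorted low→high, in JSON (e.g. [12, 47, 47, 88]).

[1,3,5,5,5,6,6,6,6,7,7,7,9,9,9,10,10,10,11,12,12,13,13,15,15,16]

Site scan:
  FykI (GGGC, off=4): starts [11, 34, 117, 183, 189, 195, 214] → cuts [15, 38, 121, 187, 193, 199, 218]
  UxaVI (TGTTTA, off=5): starts [17, 51, 93, 111, 121, 131, 222] → cuts [22, 56, 98, 116, 126, 136, 227]
  EstIX (ACTTT, off=2): starts [59, 178, 203] → cuts [61, 180, 205]
  CdoII (CTGGCCGC, off=3): starts [3, 38, 80, 156, 168] → cuts [6, 41, 83, 159, 171]
  MvoI (GCTGGAG, off=3): starts [70, 102, 143] → cuts [73, 105, 146]

Pooled cuts: [6, 15, 22, 38, 41, 56, 61, 73, 83, 98, 105, 116, 121, 126, 136, 146, 159, 171, 180, 187, 193, 199, 205, 218, 227]

Fragments:
  [0,6): 6 bp
  [6,15): 9 bp
  [15,22): 7 bp
  [22,38): 16 bp
  [38,41): 3 bp
  [41,56): 15 bp
  [56,61): 5 bp
  [61,73): 12 bp
  [73,83): 10 bp
  [83,98): 15 bp
  [98,105): 7 bp
  [105,116): 11 bp
  [116,121): 5 bp
  [121,126): 5 bp
  [126,136): 10 bp
  [136,146): 10 bp
  [146,159): 13 bp
  [159,171): 12 bp
  [171,180): 9 bp
  [180,187): 7 bp
  [187,193): 6 bp
  [193,199): 6 bp
  [199,205): 6 bp
  [205,218): 13 bp
  [218,227): 9 bp
  [227,228): 1 bp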